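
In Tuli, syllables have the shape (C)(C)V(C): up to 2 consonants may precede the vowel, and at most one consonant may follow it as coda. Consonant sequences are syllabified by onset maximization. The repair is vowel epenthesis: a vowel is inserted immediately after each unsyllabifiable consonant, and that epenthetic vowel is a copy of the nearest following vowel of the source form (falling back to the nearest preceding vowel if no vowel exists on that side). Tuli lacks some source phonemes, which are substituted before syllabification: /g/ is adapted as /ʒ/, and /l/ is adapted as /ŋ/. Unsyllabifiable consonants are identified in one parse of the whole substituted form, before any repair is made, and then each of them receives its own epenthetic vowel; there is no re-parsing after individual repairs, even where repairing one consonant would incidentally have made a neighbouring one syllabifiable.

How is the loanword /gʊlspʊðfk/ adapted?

ʒʊŋspʊðfʊkʊ

Substitution: /g/ → /ʒ/, /l/ → /ŋ/, giving /ʒʊŋspʊðfk/.
Syllabifying with onset maximization leaves /f/, /k/ stranded (at most one coda consonant is licensed; onsets may contain at most 2 consonants).
Each unlicensed consonant becomes the onset of a new syllable: /f/ → /fʊ/, /k/ → /kʊ/.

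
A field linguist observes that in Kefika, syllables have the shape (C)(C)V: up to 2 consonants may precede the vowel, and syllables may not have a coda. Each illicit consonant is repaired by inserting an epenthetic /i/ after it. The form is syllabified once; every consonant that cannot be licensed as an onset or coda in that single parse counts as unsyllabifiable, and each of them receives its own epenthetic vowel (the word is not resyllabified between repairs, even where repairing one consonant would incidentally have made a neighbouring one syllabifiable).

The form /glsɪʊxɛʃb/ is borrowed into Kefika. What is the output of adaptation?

gilsɪʊxɛʃibi

Under (C)(C)V, the unsyllabifiable consonants are /g/, /ʃ/, /b/ (no codas are permitted; onsets may contain at most 2 consonants).
Epenthesis after each stranded consonant: /g/ → /gi/, /ʃ/ → /ʃi/, /b/ → /bi/.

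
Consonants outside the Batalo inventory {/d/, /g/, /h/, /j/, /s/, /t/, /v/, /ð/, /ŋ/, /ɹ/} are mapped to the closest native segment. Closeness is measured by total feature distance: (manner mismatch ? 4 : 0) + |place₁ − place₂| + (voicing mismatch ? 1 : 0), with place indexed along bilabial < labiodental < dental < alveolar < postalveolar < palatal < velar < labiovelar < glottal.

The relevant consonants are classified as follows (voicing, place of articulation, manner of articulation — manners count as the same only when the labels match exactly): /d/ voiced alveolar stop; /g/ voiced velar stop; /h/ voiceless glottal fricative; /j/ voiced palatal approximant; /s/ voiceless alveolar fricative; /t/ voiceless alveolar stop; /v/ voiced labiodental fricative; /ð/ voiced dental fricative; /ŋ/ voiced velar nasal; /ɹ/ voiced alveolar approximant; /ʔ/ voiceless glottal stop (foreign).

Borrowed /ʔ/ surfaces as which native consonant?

g

/g/ is closest: same manner (stop), place distance 2 (glottal→velar), voicing differs (+1); total 3. Next closest is /h/ at distance 4.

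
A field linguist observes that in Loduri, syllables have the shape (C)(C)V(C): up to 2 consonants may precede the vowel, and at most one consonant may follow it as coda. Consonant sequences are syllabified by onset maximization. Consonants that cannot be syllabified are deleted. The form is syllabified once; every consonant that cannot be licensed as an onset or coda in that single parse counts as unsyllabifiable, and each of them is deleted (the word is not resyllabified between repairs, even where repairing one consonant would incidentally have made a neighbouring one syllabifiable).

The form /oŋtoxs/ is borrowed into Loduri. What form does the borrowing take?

The consonants /s/ cannot be parsed into a legal (C)(C)V(C) syllable (at most one coda consonant is licensed; onsets may contain at most 2 consonants).
Each unlicensed consonant is deleted: /s/.

oŋtox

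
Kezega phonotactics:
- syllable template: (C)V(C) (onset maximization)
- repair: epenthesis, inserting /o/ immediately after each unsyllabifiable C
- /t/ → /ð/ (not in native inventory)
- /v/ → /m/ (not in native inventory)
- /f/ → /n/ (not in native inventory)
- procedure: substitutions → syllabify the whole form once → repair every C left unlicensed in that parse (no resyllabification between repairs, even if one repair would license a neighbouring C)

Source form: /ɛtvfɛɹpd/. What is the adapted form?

ɛðmonɛɹpodo

Substitution: /t/ → /ð/, /v/ → /m/, /f/ → /n/, giving /ɛðmnɛɹpd/.
Syllabifying with onset maximization leaves /m/, /p/, /d/ stranded (at most one coda consonant is licensed; onsets are limited to one consonant).
Epenthesis after each stranded consonant: /m/ → /mo/, /p/ → /po/, /d/ → /do/.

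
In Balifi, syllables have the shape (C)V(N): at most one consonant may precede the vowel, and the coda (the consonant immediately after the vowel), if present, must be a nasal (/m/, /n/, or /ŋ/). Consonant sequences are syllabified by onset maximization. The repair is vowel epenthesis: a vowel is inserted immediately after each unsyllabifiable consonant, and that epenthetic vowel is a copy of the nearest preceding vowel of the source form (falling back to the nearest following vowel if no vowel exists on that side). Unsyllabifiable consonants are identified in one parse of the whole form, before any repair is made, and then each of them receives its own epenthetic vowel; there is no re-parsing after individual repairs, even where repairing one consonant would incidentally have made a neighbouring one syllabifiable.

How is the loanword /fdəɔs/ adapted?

Syllabifying with onset maximization leaves /f/, /s/ stranded (only a nasal (/m/, /n/, or /ŋ/) is licensed in coda position; onsets are limited to one consonant).
Each unlicensed consonant becomes the onset of a new syllable: /f/ → /fə/, /s/ → /sɔ/.

fədəɔsɔ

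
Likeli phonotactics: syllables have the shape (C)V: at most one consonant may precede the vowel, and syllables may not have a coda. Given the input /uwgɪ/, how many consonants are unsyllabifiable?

Syllabifying with onset maximization leaves /w/ stranded (no codas are permitted; onsets are limited to one consonant).

1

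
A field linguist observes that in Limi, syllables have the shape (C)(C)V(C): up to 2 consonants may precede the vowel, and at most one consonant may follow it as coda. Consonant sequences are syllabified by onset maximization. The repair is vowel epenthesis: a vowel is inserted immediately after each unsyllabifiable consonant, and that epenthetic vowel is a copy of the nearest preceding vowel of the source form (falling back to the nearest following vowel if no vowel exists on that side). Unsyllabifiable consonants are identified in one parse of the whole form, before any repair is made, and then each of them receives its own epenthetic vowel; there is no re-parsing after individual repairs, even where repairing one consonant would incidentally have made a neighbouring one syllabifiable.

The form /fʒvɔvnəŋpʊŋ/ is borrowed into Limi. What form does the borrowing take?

fɔʒvɔvnəŋpʊŋ

The consonants /f/ cannot be parsed into a legal (C)(C)V(C) syllable (at most one coda consonant is licensed; onsets may contain at most 2 consonants).
Epenthesis after each stranded consonant: /f/ → /fɔ/.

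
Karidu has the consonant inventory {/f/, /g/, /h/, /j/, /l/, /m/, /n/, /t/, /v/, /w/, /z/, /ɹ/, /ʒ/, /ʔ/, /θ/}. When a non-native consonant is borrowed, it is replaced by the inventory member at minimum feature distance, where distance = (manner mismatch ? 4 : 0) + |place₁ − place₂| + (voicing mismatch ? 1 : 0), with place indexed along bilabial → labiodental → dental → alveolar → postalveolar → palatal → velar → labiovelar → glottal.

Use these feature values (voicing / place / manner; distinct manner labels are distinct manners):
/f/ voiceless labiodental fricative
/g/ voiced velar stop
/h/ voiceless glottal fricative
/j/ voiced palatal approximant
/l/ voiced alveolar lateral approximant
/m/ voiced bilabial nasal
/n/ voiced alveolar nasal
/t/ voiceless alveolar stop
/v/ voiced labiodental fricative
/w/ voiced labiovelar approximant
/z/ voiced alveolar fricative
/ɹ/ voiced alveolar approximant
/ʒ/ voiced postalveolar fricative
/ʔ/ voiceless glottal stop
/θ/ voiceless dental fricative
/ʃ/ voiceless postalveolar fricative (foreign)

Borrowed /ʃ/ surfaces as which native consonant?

ʒ

/ʒ/ is closest: same manner (fricative), place distance 0 (postalveolar→postalveolar), voicing differs (+1); total 1. Next closest is /z/ at distance 2.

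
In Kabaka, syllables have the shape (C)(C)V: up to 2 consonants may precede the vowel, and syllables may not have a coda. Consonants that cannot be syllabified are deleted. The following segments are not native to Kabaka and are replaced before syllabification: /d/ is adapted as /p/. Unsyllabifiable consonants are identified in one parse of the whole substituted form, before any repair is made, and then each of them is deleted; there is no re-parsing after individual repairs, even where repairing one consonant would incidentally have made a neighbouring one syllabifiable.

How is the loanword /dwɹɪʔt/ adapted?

wɹɪ

Substitution: /d/ → /p/, giving /pwɹɪʔt/.
Under (C)(C)V, the unsyllabifiable consonants are /p/, /ʔ/, /t/ (no codas are permitted; onsets may contain at most 2 consonants).
Each unlicensed consonant is deleted: /p/, /ʔ/, /t/.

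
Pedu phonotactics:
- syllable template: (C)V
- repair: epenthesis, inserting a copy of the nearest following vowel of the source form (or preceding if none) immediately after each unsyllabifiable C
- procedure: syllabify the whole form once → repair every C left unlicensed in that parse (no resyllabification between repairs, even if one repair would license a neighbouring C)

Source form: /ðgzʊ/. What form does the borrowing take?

ðʊgʊzʊ

Under (C)V, the unsyllabifiable consonants are /ð/, /g/ (no codas are permitted; onsets are limited to one consonant).
Each unlicensed consonant becomes the onset of a new syllable: /ð/ → /ðʊ/, /g/ → /gʊ/.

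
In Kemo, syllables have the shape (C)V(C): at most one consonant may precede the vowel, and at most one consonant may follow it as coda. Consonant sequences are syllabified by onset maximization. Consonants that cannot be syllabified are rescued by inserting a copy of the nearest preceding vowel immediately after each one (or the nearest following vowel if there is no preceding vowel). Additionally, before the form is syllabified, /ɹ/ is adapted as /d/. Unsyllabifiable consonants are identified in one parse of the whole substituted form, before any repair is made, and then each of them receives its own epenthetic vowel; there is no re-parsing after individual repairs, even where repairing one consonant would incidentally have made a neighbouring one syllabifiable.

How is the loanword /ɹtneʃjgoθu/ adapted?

Substitution: /ɹ/ → /d/, giving /dtneʃjgoθu/.
Syllabifying with onset maximization leaves /d/, /t/, /j/ stranded (at most one coda consonant is licensed; onsets are limited to one consonant).
Epenthesis after each stranded consonant: /d/ → /de/, /t/ → /te/, /j/ → /je/.

deteneʃjegoθu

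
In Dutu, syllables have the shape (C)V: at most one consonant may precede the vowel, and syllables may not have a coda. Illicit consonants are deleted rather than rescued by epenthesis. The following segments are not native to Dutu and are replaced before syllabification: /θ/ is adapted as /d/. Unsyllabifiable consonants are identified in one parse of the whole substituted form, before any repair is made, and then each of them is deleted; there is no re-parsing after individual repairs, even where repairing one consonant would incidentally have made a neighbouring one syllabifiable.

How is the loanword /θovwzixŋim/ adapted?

doziŋi

Substitution: /θ/ → /d/, giving /dovwzixŋim/.
Syllabifying with onset maximization leaves /v/, /w/, /x/, /m/ stranded (no codas are permitted; onsets are limited to one consonant).
Deletion applies to /v/, /w/, /x/, /m/.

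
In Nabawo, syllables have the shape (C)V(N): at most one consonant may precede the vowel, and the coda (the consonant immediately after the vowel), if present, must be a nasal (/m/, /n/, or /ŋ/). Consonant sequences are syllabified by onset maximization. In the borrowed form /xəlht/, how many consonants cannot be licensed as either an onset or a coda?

Syllabifying with onset maximization leaves /l/, /h/, /t/ stranded (only a nasal (/m/, /n/, or /ŋ/) is licensed in coda position; onsets are limited to one consonant).

3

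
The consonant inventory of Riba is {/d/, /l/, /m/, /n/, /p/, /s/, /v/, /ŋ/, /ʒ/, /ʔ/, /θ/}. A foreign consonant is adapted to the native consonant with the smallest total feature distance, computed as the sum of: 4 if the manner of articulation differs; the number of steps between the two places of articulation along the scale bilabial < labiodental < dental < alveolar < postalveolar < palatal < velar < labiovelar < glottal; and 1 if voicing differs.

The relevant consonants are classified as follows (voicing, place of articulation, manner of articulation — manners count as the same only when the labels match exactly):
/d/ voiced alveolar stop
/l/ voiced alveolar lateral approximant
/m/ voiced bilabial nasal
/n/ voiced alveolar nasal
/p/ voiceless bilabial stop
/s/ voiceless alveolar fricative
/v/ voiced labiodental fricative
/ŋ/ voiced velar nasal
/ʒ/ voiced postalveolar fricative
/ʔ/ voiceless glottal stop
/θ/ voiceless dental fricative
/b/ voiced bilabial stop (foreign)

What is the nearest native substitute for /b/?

p

/p/ is closest: same manner (stop), place distance 0 (bilabial→bilabial), voicing differs (+1); total 1. Next closest is /d/ at distance 3.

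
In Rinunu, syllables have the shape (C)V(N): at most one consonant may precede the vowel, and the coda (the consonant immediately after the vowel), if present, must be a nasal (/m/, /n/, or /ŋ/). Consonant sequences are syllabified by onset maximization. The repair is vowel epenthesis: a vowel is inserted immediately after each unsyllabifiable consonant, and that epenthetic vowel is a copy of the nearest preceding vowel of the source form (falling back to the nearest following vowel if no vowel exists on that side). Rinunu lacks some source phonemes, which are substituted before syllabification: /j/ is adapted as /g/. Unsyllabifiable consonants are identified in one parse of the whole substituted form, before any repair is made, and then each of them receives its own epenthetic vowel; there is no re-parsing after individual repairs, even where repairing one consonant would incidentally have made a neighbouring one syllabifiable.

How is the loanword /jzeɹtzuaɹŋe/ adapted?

Substitution: /j/ → /g/, giving /gzeɹtzuaɹŋe/.
Syllabifying with onset maximization leaves /g/, /ɹ/, /t/, /ɹ/ stranded (only a nasal (/m/, /n/, or /ŋ/) is licensed in coda position; onsets are limited to one consonant).
Each unlicensed consonant becomes the onset of a new syllable: /g/ → /ge/, /ɹ/ → /ɹe/, /t/ → /te/, /ɹ/ → /ɹa/.

gezeɹetezuaɹaŋe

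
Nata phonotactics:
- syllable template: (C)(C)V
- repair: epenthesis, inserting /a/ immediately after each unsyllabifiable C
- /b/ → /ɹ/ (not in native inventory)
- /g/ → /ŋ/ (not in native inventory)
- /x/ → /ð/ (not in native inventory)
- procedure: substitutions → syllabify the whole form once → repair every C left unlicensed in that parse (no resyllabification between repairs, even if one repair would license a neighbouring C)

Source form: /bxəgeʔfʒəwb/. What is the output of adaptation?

ɹðəŋeʔafʒəwaɹa

Substitution: /b/ → /ɹ/, /x/ → /ð/, /g/ → /ŋ/, giving /ɹðəŋeʔfʒəwɹ/.
The consonants /ʔ/, /w/, /ɹ/ cannot be parsed into a legal (C)(C)V syllable (no codas are permitted; onsets may contain at most 2 consonants).
Epenthesis after each stranded consonant: /ʔ/ → /ʔa/, /w/ → /wa/, /ɹ/ → /ɹa/.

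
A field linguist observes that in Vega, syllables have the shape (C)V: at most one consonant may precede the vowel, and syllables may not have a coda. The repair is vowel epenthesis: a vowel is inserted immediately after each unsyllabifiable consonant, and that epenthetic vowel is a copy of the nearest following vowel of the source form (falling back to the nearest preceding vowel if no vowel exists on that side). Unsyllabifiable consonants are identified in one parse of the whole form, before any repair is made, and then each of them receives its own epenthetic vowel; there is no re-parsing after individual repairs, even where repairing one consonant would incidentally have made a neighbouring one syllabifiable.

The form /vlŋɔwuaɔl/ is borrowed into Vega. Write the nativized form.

vɔlɔŋɔwuaɔlɔ

Under (C)V, the unsyllabifiable consonants are /v/, /l/, /l/ (no codas are permitted; onsets are limited to one consonant).
Epenthesis after each stranded consonant: /v/ → /vɔ/, /l/ → /lɔ/, /l/ → /lɔ/.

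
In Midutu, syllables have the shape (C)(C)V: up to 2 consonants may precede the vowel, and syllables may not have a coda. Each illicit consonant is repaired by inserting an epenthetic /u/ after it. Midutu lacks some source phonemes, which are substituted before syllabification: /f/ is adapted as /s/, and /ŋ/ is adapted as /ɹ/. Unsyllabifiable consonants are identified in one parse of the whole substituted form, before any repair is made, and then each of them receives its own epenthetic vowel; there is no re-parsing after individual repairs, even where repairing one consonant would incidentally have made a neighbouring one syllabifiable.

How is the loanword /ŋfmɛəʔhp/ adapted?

ɹusmɛəʔuhupu

Substitution: /ŋ/ → /ɹ/, /f/ → /s/, giving /ɹsmɛəʔhp/.
The consonants /ɹ/, /ʔ/, /h/, /p/ cannot be parsed into a legal (C)(C)V syllable (no codas are permitted; onsets may contain at most 2 consonants).
Inserting the epenthetic vowel yields /ɹ/ → /ɹu/, /ʔ/ → /ʔu/, /h/ → /hu/, /p/ → /pu/.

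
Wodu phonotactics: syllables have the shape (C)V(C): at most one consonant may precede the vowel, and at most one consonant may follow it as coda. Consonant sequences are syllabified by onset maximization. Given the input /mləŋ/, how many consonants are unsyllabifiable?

The consonants /m/ cannot be parsed into a legal (C)V(C) syllable (at most one coda consonant is licensed; onsets are limited to one consonant).

1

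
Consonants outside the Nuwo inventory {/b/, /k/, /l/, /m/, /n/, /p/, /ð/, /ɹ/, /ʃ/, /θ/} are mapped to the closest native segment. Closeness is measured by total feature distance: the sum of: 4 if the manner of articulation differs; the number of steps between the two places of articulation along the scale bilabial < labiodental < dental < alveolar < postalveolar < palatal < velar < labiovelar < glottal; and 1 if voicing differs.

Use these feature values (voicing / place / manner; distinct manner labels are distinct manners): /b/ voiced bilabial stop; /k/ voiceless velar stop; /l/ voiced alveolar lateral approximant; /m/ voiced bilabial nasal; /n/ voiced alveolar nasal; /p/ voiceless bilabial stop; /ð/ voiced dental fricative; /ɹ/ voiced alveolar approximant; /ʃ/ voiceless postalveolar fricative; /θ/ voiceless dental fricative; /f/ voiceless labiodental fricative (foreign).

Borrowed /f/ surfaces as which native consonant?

/θ/ is closest: same manner (fricative), place distance 1 (labiodental→dental), same voicing; total 1. Next closest is /ð/ at distance 2.

θ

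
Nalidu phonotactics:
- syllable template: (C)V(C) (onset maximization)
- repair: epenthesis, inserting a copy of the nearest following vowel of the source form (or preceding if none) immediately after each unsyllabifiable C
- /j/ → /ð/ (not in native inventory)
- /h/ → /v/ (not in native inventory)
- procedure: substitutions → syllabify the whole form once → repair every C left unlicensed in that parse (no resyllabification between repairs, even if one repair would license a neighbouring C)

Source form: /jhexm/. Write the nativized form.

ðevexme

Substitution: /j/ → /ð/, /h/ → /v/, giving /ðvexm/.
Syllabifying with onset maximization leaves /ð/, /m/ stranded (at most one coda consonant is licensed; onsets are limited to one consonant).
Inserting the epenthetic vowel yields /ð/ → /ðe/, /m/ → /me/.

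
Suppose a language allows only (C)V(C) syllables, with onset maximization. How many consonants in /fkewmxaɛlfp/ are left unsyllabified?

4

Under (C)V(C), the unsyllabifiable consonants are /f/, /m/, /f/, /p/ (at most one coda consonant is licensed; onsets are limited to one consonant).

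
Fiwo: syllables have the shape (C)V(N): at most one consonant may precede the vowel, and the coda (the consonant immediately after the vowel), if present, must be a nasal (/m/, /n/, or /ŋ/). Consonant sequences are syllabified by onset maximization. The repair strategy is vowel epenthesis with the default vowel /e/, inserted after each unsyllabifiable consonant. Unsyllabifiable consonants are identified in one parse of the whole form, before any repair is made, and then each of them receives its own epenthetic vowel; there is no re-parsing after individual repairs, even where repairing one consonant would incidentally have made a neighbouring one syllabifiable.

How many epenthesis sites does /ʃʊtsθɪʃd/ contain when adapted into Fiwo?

The unsyllabifiable consonants are /t/, /s/, /ʃ/, /d/; each receives one epenthetic vowel.

4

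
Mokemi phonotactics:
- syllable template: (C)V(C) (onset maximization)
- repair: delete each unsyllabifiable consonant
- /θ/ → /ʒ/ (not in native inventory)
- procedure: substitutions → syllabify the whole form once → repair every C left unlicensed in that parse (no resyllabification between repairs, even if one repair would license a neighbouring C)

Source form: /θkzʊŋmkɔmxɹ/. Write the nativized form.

Substitution: /θ/ → /ʒ/, giving /ʒkzʊŋmkɔmxɹ/.
The consonants /ʒ/, /k/, /m/, /x/, /ɹ/ cannot be parsed into a legal (C)V(C) syllable (at most one coda consonant is licensed; onsets are limited to one consonant).
Deletion applies to /ʒ/, /k/, /m/, /x/, /ɹ/.

zʊŋkɔm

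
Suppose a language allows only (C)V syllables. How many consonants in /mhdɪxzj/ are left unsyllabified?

Under (C)V, the unsyllabifiable consonants are /m/, /h/, /x/, /z/, /j/ (no codas are permitted; onsets are limited to one consonant).

5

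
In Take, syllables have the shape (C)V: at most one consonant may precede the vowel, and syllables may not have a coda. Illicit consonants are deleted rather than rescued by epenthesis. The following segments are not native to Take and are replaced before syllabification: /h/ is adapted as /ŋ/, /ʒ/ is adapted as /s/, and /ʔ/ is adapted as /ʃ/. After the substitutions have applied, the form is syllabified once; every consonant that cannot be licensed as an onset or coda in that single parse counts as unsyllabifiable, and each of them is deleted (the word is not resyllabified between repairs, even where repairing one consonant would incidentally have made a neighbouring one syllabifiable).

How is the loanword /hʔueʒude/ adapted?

Substitution: /h/ → /ŋ/, /ʔ/ → /ʃ/, /ʒ/ → /s/, giving /ŋʃuesude/.
Under (C)V, the unsyllabifiable consonants are /ŋ/ (no codas are permitted; onsets are limited to one consonant).
Deletion applies to /ŋ/.

ʃuesude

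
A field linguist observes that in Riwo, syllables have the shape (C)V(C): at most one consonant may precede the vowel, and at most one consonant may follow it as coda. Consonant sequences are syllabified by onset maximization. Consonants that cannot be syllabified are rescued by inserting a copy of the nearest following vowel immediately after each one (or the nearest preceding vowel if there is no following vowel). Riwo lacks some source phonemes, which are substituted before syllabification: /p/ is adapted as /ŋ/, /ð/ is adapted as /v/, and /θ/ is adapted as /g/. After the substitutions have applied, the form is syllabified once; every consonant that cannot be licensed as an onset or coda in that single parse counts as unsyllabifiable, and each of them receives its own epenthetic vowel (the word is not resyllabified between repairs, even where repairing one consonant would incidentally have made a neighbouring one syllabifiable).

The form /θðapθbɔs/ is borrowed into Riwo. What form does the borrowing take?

gavaŋgɔbɔs

Substitution: /θ/ → /g/, /ð/ → /v/, /p/ → /ŋ/, giving /gvaŋgbɔs/.
The consonants /g/, /g/ cannot be parsed into a legal (C)V(C) syllable (at most one coda consonant is licensed; onsets are limited to one consonant).
Inserting the epenthetic vowel yields /g/ → /ga/, /g/ → /gɔ/.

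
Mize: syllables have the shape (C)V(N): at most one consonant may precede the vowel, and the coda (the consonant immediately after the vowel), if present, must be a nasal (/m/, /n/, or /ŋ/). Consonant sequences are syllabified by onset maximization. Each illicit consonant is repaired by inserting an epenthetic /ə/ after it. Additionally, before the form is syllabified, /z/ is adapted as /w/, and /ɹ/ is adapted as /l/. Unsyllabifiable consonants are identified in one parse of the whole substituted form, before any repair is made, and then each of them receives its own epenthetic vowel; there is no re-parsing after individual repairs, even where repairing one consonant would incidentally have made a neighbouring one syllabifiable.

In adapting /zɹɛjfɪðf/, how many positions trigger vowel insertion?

After substitution the input is /wlɛjfɪðf/.
The unsyllabifiable consonants are /w/, /j/, /ð/, /f/; each receives one epenthetic vowel.

4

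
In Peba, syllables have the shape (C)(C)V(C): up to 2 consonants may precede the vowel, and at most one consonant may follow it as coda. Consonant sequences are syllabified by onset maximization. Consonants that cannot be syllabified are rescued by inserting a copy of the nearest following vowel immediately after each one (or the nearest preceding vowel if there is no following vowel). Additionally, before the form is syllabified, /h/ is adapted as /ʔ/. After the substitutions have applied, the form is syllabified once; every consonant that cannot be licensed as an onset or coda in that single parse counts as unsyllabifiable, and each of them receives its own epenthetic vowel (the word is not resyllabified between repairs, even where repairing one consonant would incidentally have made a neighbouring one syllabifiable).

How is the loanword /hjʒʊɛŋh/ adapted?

Substitution: /h/ → /ʔ/, giving /ʔjʒʊɛŋʔ/.
Under (C)(C)V(C), the unsyllabifiable consonants are /ʔ/, /ʔ/ (at most one coda consonant is licensed; onsets may contain at most 2 consonants).
Each unlicensed consonant becomes the onset of a new syllable: /ʔ/ → /ʔʊ/, /ʔ/ → /ʔɛ/.

ʔʊjʒʊɛŋʔɛ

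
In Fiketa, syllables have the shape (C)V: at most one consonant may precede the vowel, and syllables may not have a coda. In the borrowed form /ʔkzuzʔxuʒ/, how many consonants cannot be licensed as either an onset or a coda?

5

Syllabifying with onset maximization leaves /ʔ/, /k/, /z/, /ʔ/, /ʒ/ stranded (no codas are permitted; onsets are limited to one consonant).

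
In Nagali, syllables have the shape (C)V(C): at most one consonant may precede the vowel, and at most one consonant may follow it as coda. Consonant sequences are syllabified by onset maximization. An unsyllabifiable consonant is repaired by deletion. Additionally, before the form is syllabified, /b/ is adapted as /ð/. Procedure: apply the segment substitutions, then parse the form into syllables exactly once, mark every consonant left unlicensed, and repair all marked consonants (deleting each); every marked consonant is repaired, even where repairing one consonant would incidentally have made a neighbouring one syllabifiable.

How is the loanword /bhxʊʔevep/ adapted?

Substitution: /b/ → /ð/, giving /ðhxʊʔevep/.
The consonants /ð/, /h/ cannot be parsed into a legal (C)V(C) syllable (at most one coda consonant is licensed; onsets are limited to one consonant).
Deletion applies to /ð/, /h/.

xʊʔevep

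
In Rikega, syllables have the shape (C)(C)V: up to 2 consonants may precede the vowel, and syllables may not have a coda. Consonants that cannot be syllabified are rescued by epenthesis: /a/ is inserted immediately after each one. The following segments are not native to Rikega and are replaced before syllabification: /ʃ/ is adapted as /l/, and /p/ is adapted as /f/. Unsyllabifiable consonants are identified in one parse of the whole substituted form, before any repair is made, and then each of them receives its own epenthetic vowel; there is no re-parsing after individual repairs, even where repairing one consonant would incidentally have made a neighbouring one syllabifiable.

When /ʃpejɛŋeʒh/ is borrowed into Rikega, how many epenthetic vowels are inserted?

2

After substitution the input is /lfejɛŋeʒh/.
The unsyllabifiable consonants are /ʒ/, /h/; each receives one epenthetic vowel.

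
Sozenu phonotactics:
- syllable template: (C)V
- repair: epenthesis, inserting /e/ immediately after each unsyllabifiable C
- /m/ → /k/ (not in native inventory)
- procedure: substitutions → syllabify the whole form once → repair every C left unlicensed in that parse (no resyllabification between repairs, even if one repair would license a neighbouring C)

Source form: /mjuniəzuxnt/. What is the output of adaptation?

kejuniəzuxenete

Substitution: /m/ → /k/, giving /kjuniəzuxnt/.
Under (C)V, the unsyllabifiable consonants are /k/, /x/, /n/, /t/ (no codas are permitted; onsets are limited to one consonant).
Epenthesis after each stranded consonant: /k/ → /ke/, /x/ → /xe/, /n/ → /ne/, /t/ → /te/.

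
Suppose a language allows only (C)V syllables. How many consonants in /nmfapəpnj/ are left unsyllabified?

5

The consonants /n/, /m/, /p/, /n/, /j/ cannot be parsed into a legal (C)V syllable (no codas are permitted; onsets are limited to one consonant).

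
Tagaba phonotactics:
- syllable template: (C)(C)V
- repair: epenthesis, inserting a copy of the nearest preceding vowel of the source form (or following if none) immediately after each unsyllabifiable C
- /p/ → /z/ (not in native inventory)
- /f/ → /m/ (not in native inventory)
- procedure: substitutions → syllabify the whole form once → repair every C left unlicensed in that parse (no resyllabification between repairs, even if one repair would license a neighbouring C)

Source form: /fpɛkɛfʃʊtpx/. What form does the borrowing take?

Substitution: /f/ → /m/, /p/ → /z/, giving /mzɛkɛmʃʊtzx/.
The consonants /t/, /z/, /x/ cannot be parsed into a legal (C)(C)V syllable (no codas are permitted; onsets may contain at most 2 consonants).
Each unlicensed consonant becomes the onset of a new syllable: /t/ → /tʊ/, /z/ → /zʊ/, /x/ → /xʊ/.

mzɛkɛmʃʊtʊzʊxʊ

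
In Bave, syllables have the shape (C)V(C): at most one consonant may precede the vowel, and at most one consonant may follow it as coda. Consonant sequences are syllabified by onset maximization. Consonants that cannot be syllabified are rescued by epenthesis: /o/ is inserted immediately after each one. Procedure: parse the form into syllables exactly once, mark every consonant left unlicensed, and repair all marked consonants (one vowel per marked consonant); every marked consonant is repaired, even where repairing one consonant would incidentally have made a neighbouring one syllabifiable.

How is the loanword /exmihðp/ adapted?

exmihðopo

Under (C)V(C), the unsyllabifiable consonants are /ð/, /p/ (at most one coda consonant is licensed; onsets are limited to one consonant).
Each unlicensed consonant becomes the onset of a new syllable: /ð/ → /ðo/, /p/ → /po/.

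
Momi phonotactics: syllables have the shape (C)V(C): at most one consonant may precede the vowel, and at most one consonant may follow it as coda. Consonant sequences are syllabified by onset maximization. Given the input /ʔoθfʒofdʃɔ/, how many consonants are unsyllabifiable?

Under (C)V(C), the unsyllabifiable consonants are /f/, /d/ (at most one coda consonant is licensed; onsets are limited to one consonant).

2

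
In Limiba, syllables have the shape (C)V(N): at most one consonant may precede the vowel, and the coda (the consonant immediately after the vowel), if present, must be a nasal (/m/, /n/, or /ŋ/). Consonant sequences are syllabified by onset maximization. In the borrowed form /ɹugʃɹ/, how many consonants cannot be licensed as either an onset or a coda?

3

Syllabifying with onset maximization leaves /g/, /ʃ/, /ɹ/ stranded (only a nasal (/m/, /n/, or /ŋ/) is licensed in coda position; onsets are limited to one consonant).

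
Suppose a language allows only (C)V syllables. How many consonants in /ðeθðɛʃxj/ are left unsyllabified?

4

The consonants /θ/, /ʃ/, /x/, /j/ cannot be parsed into a legal (C)V syllable (no codas are permitted; onsets are limited to one consonant).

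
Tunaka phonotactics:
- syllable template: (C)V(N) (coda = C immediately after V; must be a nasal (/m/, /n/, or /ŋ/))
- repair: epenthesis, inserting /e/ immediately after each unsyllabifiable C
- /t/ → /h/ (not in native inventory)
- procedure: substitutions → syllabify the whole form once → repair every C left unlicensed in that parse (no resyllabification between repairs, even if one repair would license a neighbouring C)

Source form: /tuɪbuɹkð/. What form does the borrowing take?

huɪbuɹekeðe

Substitution: /t/ → /h/, giving /huɪbuɹkð/.
The consonants /ɹ/, /k/, /ð/ cannot be parsed into a legal (C)V(N) syllable (only a nasal (/m/, /n/, or /ŋ/) is licensed in coda position; onsets are limited to one consonant).
Each unlicensed consonant becomes the onset of a new syllable: /ɹ/ → /ɹe/, /k/ → /ke/, /ð/ → /ðe/.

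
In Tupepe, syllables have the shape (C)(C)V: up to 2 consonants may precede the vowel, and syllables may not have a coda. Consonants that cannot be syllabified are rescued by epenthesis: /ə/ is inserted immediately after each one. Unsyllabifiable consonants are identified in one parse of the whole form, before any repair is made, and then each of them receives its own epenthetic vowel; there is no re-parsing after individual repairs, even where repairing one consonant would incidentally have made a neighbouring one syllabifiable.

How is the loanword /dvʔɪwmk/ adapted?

dəvʔɪwəməkə

Syllabifying with onset maximization leaves /d/, /w/, /m/, /k/ stranded (no codas are permitted; onsets may contain at most 2 consonants).
Inserting the epenthetic vowel yields /d/ → /də/, /w/ → /wə/, /m/ → /mə/, /k/ → /kə/.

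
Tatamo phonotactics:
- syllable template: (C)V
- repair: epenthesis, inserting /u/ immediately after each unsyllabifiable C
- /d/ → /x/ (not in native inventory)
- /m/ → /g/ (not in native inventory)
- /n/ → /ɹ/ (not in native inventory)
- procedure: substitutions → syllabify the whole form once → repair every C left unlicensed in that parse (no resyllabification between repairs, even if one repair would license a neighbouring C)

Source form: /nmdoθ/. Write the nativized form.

ɹuguxoθu

Substitution: /n/ → /ɹ/, /m/ → /g/, /d/ → /x/, giving /ɹgxoθ/.
Syllabifying with onset maximization leaves /ɹ/, /g/, /θ/ stranded (no codas are permitted; onsets are limited to one consonant).
Epenthesis after each stranded consonant: /ɹ/ → /ɹu/, /g/ → /gu/, /θ/ → /θu/.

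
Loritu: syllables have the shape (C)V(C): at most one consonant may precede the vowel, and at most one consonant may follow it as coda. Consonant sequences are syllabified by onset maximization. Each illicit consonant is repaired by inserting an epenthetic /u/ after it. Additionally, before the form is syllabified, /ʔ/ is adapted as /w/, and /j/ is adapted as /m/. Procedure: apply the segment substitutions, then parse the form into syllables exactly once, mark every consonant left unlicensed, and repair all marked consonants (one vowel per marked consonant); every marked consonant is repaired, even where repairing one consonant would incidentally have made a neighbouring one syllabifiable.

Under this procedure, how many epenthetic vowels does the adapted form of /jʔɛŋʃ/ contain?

2

After substitution the input is /mwɛŋʃ/.
The unsyllabifiable consonants are /m/, /ʃ/; each receives one epenthetic vowel.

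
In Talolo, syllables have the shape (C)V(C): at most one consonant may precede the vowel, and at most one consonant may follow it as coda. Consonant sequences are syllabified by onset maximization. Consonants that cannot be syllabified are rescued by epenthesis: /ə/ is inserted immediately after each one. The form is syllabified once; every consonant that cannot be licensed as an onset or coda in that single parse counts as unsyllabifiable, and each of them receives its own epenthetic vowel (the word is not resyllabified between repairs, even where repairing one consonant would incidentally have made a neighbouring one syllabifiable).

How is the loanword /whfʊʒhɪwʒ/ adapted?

wəhəfʊʒhɪwʒə

Under (C)V(C), the unsyllabifiable consonants are /w/, /h/, /ʒ/ (at most one coda consonant is licensed; onsets are limited to one consonant).
Each unlicensed consonant becomes the onset of a new syllable: /w/ → /wə/, /h/ → /hə/, /ʒ/ → /ʒə/.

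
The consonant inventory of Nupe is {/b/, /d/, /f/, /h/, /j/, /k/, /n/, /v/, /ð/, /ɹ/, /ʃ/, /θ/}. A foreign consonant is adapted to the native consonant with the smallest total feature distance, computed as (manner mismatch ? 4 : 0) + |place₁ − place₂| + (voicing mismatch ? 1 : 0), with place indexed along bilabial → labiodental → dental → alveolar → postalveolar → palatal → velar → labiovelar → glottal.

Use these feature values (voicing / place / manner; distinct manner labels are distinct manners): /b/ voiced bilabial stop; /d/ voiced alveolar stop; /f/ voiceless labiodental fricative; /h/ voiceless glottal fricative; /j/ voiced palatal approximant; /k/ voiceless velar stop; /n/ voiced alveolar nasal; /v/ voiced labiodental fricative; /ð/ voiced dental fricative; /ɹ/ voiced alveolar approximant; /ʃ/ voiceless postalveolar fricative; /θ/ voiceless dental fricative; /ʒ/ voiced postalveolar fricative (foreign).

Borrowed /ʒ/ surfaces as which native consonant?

/ʃ/ is closest: same manner (fricative), place distance 0 (postalveolar→postalveolar), voicing differs (+1); total 1. Next closest is /ð/ at distance 2.

ʃ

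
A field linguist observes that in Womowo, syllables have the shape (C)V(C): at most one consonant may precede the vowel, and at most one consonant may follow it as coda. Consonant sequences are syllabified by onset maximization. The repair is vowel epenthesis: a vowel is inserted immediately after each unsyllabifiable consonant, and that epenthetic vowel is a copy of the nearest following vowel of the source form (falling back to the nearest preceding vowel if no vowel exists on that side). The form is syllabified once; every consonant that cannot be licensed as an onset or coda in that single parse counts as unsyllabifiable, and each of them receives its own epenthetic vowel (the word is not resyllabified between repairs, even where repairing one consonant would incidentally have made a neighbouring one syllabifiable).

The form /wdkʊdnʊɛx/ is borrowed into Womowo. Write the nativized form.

wʊdʊkʊdnʊɛx

Under (C)V(C), the unsyllabifiable consonants are /w/, /d/ (at most one coda consonant is licensed; onsets are limited to one consonant).
Inserting the epenthetic vowel yields /w/ → /wʊ/, /d/ → /dʊ/.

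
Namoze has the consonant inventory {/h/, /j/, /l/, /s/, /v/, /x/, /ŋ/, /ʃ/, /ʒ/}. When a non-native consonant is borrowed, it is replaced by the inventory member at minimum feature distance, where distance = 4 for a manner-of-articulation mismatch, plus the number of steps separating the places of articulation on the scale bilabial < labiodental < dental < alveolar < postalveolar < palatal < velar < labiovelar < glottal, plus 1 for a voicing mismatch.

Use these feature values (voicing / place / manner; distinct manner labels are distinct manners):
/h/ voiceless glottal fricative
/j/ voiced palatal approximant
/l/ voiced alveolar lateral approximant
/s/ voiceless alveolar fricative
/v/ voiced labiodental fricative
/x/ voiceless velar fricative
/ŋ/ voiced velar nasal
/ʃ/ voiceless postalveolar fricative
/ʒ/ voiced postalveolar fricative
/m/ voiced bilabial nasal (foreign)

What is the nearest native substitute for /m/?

v

/v/ is closest: manner differs (nasal→fricative, +4), place distance 1 (bilabial→labiodental), same voicing; total 5. Next closest is /ŋ/ at distance 6.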